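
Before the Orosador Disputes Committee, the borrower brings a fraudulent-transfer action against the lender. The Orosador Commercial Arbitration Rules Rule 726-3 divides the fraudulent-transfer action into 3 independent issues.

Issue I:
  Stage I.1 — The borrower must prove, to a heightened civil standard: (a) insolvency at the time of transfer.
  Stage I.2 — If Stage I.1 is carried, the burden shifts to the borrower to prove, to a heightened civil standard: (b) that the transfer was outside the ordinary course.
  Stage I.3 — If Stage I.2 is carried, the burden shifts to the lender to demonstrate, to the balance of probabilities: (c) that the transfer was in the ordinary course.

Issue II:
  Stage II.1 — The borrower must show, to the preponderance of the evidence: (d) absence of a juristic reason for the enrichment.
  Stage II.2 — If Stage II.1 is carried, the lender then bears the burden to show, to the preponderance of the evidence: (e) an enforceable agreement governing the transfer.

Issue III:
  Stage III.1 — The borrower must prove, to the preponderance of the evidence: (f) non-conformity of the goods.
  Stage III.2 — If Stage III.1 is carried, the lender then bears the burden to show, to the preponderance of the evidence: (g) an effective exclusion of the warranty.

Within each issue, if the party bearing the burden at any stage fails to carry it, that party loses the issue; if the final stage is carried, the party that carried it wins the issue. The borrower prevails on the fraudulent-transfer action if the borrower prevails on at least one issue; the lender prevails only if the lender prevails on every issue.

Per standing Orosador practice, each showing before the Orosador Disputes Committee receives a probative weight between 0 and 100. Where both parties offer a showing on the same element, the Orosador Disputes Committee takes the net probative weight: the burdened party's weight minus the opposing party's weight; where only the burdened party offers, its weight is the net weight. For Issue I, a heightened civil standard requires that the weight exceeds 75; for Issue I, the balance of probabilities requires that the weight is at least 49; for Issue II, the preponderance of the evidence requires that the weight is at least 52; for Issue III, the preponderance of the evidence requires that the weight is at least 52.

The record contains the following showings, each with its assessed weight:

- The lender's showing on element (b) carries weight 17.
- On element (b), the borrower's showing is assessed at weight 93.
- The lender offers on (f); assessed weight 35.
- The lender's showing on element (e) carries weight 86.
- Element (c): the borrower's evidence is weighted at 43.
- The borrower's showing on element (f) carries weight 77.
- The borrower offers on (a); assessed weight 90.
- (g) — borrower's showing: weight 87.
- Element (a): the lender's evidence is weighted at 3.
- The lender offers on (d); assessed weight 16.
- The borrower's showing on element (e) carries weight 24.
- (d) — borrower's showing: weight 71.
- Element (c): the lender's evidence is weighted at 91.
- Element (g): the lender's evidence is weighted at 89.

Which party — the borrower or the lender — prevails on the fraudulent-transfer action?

— Issue I —
Stage I.1 — burden on borrower; standard: a heightened civil standard (weight exceeds 75).
    (a): 90 − 3 = 87 > 75 [met]
  All elements met. The borrower retains the burden for Stage I.2.
Stage I.2 — burden on borrower; standard: a heightened civil standard (weight exceeds 75).
    (b): 93 − 17 = 76 > 75 [met]
  Stage I.2 carried; the burden shifts to the lender.
Stage I.3 — burden on lender; standard: the balance of probabilities (weight is at least 49).
    (c): 91 − 43 = 48 < 49 [not met]
  Not every element is met, so the lender fails to carry Stage I.3.
The analysis ends at Stage I.3; the borrower prevails on this issue.
— Issue II —
Stage II.1 (borrower, the preponderance of the evidence, weight is at least 52): (d) net 71−16=55 ≥ 52 — meets.
  The borrower carries Stage II.1; the lender now bears the burden.
Stage II.2 (lender, the preponderance of the evidence, weight is at least 52): (e) net 86−24=62 ≥ 52 — meets.
  The lender carries the last stage.
With every stage satisfied, the lender prevails on this issue.
— Issue III —
Stage III.1 (borrower, the preponderance of the evidence, weight is at least 52): (f) net 77−35=42 < 52 — fails.
  The borrower does not carry Stage III.1.
The analysis ends at Stage III.1; the lender prevails on this issue.
Per-issue: Issue I → borrower; Issue II → lender; Issue III → lender. The borrower must prevail on at least one issue; overall, the borrower prevails.

borrower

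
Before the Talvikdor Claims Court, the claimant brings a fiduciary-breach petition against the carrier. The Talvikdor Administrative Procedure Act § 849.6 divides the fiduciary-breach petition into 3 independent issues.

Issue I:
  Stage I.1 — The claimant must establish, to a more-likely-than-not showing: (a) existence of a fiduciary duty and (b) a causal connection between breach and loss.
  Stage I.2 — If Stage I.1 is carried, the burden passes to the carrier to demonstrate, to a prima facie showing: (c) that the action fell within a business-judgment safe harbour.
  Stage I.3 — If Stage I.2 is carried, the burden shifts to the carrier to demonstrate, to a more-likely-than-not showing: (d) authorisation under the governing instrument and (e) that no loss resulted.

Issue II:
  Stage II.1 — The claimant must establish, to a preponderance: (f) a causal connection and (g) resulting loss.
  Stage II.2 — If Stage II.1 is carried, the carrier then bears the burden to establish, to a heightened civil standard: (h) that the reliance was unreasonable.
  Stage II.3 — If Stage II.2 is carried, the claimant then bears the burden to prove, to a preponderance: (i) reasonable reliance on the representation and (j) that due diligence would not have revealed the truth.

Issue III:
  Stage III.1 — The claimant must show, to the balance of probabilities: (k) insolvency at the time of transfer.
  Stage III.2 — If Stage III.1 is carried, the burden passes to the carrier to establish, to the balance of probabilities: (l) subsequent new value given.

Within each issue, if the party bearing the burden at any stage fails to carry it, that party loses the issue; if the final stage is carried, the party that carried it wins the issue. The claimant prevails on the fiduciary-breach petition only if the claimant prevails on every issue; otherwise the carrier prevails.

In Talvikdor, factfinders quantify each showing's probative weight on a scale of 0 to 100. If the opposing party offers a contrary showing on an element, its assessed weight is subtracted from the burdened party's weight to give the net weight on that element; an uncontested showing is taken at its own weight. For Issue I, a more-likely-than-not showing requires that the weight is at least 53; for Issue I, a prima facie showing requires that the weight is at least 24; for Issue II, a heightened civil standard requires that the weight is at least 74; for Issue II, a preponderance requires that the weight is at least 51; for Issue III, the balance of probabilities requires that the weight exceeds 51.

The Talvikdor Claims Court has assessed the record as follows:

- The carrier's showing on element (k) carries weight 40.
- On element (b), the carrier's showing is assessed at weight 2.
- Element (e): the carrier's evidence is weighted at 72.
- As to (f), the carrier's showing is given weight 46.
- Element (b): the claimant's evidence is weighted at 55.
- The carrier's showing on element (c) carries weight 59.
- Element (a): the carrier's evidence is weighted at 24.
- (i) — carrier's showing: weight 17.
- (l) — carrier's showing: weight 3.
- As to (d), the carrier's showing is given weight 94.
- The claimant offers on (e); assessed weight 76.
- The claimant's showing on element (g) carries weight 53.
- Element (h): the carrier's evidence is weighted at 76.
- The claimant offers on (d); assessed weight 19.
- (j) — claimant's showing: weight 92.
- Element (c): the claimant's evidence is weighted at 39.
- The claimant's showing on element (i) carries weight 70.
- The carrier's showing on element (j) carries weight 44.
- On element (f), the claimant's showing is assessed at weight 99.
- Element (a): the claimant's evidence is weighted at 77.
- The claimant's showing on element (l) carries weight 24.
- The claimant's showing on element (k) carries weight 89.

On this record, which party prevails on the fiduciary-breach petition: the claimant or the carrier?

carrier

— Issue I —
Stage I.1 (claimant, a more-likely-than-not showing, weight is at least 53): (a) net 77−24=53 ≥ 53 — meets; (b) net 55−2=53 ≥ 53 — meets.
  Stage I.1 carried; the burden shifts to the carrier.
Stage I.2 (carrier, a prima facie showing, weight is at least 24): (c) net 59−39=20 < 24 — fails.
  Stage I.2 not carried; the carrier fails its burden.
So the claimant prevails on this issue.
— Issue II —
Stage II.1 — burden on claimant; standard: a preponderance (weight is at least 51).
    (f): 99 − 46 = 53 ≥ 51 [met]
    (g): 53 ≥ 51 [met]
  The claimant carries Stage II.1; the carrier now bears the burden.
Stage II.2 — burden on carrier; standard: a heightened civil standard (weight is at least 74).
    (h): 76 ≥ 74 [met]
  Stage II.2 is satisfied; the onus moves to the claimant.
Stage II.3 — burden on claimant; standard: a preponderance (weight is at least 51).
    (i): 70 − 17 = 53 ≥ 51 [met]
    (j): 92 − 44 = 48 < 51 [not met]
  The claimant does not carry Stage II.3.
The analysis ends at Stage II.3; the carrier prevails on this issue.
— Issue III —
Stage III.1 (claimant, the balance of probabilities, weight exceeds 51): (k) net 89−40=49 ≤ 51 — fails.
  The claimant does not carry Stage III.1.
The analysis ends at Stage III.1; the carrier prevails on this issue.
Per-issue: Issue I → claimant; Issue II → carrier; Issue III → carrier. The claimant must prevail on every issue; overall, the carrier prevails.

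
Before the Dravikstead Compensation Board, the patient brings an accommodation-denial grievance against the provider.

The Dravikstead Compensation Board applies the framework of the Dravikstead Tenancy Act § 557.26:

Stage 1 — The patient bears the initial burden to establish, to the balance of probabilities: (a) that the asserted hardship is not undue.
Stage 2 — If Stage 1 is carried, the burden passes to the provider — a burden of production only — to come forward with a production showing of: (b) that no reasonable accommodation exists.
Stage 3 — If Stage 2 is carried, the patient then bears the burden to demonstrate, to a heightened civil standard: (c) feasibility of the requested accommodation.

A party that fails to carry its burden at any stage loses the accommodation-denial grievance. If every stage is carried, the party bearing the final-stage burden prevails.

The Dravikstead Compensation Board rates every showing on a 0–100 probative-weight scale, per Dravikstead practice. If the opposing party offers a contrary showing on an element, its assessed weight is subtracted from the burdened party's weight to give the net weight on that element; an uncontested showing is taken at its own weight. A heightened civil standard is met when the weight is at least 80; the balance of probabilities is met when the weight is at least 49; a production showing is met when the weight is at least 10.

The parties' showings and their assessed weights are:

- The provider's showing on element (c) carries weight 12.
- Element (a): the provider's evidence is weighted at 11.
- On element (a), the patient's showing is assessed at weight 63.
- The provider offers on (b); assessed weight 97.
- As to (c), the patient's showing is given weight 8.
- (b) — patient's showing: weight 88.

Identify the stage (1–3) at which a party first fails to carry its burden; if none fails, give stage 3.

Stage 1 (patient, the balance of probabilities, weight is at least 49): (a) net 63−11=52 ≥ 49 — meets.
  All elements met. The burden passes to the provider.
Stage 2 (provider, a production showing, weight is at least 10): (b) net 97−88=9 < 10 — fails.
  Stage 2 not carried; the provider fails its burden.
The patient prevails.

stage 2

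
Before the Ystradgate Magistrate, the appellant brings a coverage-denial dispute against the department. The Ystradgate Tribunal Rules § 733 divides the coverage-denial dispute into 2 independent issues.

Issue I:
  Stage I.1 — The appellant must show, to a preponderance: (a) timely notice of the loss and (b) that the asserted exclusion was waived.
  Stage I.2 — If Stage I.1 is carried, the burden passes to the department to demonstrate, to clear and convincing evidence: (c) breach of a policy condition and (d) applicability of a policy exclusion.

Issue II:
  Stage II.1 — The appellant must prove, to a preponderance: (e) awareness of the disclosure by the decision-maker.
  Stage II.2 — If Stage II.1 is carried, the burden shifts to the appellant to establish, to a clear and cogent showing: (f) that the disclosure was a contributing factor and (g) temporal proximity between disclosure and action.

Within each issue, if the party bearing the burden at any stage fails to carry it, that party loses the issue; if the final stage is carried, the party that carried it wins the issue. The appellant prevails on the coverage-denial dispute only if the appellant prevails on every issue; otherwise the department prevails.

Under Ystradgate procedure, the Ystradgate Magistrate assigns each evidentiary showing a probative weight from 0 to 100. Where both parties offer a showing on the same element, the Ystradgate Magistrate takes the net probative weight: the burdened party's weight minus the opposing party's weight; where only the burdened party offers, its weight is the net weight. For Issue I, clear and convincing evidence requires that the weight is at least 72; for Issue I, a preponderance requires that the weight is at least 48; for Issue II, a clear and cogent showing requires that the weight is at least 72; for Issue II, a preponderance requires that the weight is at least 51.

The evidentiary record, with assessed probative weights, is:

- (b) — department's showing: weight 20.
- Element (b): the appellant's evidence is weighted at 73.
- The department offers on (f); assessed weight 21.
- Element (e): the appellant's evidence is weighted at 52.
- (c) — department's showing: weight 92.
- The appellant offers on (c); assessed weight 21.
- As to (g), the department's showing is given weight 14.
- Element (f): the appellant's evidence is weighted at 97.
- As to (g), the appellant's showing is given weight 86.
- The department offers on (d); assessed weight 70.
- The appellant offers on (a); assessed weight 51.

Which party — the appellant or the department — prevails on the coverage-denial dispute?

appellant

— Issue I —
At Stage I.1 the appellant must meet a preponderance (weight is at least 48): on (a) the weight is 51, ≥ 48, so (a) meets the standard; on (b) the weight is 73 less the opposing 20 gives net 53, ≥ 48, so (b) meets the standard.
  Stage I.1 is satisfied; the onus moves to the department.
At Stage I.2 the department must meet clear and convincing evidence (weight is at least 72): on (c) the weight is 92 less the opposing 21 gives net 71, < 72, so (c) does not meet the standard; on (d) the weight is 70, which does not reach 72, so (d) does not meet the standard.
  The department does not carry Stage I.2.
So the appellant prevails on this issue.
— Issue II —
Stage II.1 (appellant, a preponderance, weight is at least 51): (e) 52 ≥ 51 — meets.
  Stage II.1 carried; the burden remains with the appellant.
Stage II.2 (appellant, a clear and cogent showing, weight is at least 72): (f) net 97−21=76 ≥ 72 — meets; (g) net 86−14=72 ≥ 72 — meets.
  Stage II.2 carried; the final stage is satisfied.
With every stage satisfied, the appellant prevails on this issue.
Per-issue: Issue I → appellant; Issue II → appellant. The appellant must prevail on every issue; overall, the appellant prevails.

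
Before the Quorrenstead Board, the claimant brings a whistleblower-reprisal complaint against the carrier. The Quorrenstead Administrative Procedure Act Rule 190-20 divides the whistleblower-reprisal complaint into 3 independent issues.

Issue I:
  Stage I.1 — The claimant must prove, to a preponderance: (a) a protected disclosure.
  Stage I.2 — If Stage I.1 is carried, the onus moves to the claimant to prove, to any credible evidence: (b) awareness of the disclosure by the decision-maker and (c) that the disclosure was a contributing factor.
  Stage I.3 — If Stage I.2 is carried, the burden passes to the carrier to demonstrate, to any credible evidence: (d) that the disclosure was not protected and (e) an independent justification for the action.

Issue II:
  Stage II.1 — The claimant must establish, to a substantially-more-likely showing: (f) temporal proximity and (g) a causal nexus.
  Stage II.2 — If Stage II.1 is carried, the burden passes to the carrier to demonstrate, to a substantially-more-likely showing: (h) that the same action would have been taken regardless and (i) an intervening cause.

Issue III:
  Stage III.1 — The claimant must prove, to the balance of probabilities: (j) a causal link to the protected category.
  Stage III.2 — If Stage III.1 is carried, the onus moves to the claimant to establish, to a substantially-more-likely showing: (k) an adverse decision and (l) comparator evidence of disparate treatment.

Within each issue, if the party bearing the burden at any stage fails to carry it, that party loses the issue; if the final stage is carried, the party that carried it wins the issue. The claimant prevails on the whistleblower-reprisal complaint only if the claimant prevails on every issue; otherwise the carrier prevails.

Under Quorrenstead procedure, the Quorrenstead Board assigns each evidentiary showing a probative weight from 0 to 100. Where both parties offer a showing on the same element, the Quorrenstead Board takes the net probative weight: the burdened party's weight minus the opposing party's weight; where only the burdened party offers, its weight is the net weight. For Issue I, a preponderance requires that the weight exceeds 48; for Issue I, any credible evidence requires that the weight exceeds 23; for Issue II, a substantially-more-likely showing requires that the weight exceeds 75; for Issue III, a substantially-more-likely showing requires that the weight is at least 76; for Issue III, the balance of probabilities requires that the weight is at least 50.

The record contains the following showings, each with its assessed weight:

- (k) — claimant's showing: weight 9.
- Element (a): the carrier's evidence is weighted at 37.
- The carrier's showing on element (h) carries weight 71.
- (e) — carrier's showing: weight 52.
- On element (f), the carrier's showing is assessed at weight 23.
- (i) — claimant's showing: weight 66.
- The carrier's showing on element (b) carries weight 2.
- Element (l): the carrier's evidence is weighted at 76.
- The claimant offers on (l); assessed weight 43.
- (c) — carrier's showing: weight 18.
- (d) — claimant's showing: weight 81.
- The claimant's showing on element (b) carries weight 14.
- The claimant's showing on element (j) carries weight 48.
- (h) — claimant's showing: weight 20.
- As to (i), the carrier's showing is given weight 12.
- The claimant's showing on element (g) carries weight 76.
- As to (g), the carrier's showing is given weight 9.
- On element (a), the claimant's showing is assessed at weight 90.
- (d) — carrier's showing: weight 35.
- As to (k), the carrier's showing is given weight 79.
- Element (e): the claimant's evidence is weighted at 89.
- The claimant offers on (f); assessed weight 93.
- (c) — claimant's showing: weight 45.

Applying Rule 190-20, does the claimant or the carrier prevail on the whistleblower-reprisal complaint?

carrier

— Issue I —
Stage I.1 (claimant, a preponderance, weight exceeds 48): (a) net 90−37=53 > 48 — meets.
  Stage I.1 is satisfied; the claimant continues to bear the burden.
Stage I.2 (claimant, any credible evidence, weight exceeds 23): (b) net 14−2=12 ≤ 23 — fails; (c) net 45−18=27 > 23 — meets.
  Not every element is met, so the claimant fails to carry Stage I.2.
So the carrier prevails on this issue.
— Issue II —
At Stage II.1 the claimant must meet a substantially-more-likely showing (weight exceeds 75): on (f) the weight is 93 less the opposing 23 gives net 70, ≤ 75, so (f) does not meet the standard; on (g) the weight is 76 less the opposing 9 gives net 67, which does not exceed 75, so (g) does not meet the standard.
  Not every element is met, so the claimant fails to carry Stage II.1.
So the carrier prevails on this issue.
— Issue III —
Stage III.1 (claimant, the balance of probabilities, weight is at least 50): (j) 48 < 50 — fails.
  Stage III.1 not carried; the claimant fails its burden.
The carrier prevails on this issue.
Per-issue: Issue I → carrier; Issue II → carrier; Issue III → carrier. The claimant must prevail on every issue; overall, the carrier prevails.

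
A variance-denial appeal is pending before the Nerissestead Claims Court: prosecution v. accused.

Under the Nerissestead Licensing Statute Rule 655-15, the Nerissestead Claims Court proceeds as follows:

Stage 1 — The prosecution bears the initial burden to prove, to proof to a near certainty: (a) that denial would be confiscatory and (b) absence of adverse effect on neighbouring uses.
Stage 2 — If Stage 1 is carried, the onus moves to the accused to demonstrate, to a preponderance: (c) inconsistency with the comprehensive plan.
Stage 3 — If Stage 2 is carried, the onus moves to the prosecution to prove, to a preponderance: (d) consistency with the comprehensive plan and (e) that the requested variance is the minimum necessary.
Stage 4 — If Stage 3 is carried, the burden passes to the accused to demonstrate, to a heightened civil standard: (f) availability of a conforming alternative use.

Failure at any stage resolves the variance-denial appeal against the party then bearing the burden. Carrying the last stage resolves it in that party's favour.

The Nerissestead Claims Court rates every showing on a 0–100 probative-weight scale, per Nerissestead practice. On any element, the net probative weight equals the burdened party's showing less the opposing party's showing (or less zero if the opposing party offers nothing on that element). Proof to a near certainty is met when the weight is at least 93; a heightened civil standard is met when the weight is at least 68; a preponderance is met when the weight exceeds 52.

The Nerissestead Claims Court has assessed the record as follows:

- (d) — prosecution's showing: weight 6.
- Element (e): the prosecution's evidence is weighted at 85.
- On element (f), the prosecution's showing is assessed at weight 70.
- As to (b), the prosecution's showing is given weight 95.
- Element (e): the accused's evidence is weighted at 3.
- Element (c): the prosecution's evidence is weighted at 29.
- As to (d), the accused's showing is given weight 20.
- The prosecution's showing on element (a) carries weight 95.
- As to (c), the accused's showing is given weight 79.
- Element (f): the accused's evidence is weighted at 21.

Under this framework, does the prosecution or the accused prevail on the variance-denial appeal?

Stage 1 (prosecution, proof to a near certainty, weight is at least 93): (a) 95 ≥ 93 — meets; (b) 95 ≥ 93 — meets.
  All elements met. The burden passes to the accused.
Stage 2 (accused, a preponderance, weight exceeds 52): (c) net 79−29=50 ≤ 52 — fails.
  Not every element is met, so the accused fails to carry Stage 2.
The analysis ends at Stage 2; the prosecution prevails.

prosecution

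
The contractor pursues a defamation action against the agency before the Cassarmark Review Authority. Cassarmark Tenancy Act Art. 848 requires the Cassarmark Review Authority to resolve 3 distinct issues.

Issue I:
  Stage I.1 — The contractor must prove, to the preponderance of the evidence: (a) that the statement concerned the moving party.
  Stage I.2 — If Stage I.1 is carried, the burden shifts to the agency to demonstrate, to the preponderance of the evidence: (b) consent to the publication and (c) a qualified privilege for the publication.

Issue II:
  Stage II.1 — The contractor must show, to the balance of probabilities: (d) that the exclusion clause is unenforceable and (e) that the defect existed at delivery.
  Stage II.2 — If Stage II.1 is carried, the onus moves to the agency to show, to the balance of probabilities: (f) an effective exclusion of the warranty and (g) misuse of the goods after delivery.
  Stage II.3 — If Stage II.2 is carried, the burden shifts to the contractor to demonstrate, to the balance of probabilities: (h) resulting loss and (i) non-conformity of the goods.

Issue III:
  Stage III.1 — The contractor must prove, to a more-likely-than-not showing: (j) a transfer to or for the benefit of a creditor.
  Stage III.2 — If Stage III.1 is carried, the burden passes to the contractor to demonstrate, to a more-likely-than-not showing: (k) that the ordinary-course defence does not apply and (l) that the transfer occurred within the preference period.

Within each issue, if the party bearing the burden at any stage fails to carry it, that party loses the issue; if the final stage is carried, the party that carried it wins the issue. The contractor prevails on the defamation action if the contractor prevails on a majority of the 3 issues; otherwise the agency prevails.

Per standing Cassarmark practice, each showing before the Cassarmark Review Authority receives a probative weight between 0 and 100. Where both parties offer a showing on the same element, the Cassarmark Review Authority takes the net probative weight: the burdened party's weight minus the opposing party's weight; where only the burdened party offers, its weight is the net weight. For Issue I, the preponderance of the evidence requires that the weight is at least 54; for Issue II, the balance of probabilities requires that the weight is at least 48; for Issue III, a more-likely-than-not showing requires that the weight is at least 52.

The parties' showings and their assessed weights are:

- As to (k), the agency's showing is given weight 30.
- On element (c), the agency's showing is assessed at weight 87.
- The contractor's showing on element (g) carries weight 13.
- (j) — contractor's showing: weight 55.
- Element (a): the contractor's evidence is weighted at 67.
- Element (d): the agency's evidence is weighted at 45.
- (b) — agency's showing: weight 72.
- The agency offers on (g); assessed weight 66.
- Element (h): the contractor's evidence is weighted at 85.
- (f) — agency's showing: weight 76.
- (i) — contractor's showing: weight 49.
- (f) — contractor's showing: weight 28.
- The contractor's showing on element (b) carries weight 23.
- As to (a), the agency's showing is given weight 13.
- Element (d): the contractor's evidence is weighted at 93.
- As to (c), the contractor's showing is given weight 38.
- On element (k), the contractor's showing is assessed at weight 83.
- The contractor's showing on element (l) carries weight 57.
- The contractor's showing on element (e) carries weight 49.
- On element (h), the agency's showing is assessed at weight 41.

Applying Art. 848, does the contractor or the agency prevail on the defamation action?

contractor

— Issue I —
Stage I.1 (contractor, the preponderance of the evidence, weight is at least 54): (a) net 67−13=54 ≥ 54 — meets.
  Stage I.1 carried; the burden shifts to the agency.
Stage I.2 (agency, the preponderance of the evidence, weight is at least 54): (b) net 72−23=49 < 54 — fails; (c) net 87−38=49 < 54 — fails.
  The agency does not carry Stage I.2.
The contractor prevails on this issue.
— Issue II —
At Stage II.1 the contractor must meet the balance of probabilities (weight is at least 48): on (d) the weight is 93 less the opposing 45 gives net 48, ≥ 48, so (d) meets the standard; on (e) the weight is 49, ≥ 48, so (e) meets the standard.
  All elements met. The burden passes to the agency.
At Stage II.2 the agency must meet the balance of probabilities (weight is at least 48): on (f) the weight is 76 less the opposing 28 gives net 48, ≥ 48, so (f) meets the standard; on (g) the weight is 66 less the opposing 13 gives net 53, which does reach 48, so (g) meets the standard.
  Stage II.2 is satisfied; the onus moves to the contractor.
At Stage II.3 the contractor must meet the balance of probabilities (weight is at least 48): on (h) the weight is 85 less the opposing 41 gives net 44, < 48, so (h) does not meet the standard; on (i) the weight is 49, ≥ 48, so (i) meets the standard.
  Not every element is met, so the contractor fails to carry Stage II.3.
The analysis ends at Stage II.3; the agency prevails on this issue.
— Issue III —
Stage III.1 (contractor, a more-likely-than-not showing, weight is at least 52): (j) 55 ≥ 52 — meets.
  All elements met. The contractor retains the burden for Stage III.2.
Stage III.2 (contractor, a more-likely-than-not showing, weight is at least 52): (k) net 83−30=53 ≥ 52 — meets; (l) 57 ≥ 52 — meets.
  Stage III.2 carried; the final stage is satisfied.
Every stage carried; the contractor prevails on this issue.
Per-issue: Issue I → contractor; Issue II → agency; Issue III → contractor. The contractor must prevail on a majority of issues; overall, the contractor prevails.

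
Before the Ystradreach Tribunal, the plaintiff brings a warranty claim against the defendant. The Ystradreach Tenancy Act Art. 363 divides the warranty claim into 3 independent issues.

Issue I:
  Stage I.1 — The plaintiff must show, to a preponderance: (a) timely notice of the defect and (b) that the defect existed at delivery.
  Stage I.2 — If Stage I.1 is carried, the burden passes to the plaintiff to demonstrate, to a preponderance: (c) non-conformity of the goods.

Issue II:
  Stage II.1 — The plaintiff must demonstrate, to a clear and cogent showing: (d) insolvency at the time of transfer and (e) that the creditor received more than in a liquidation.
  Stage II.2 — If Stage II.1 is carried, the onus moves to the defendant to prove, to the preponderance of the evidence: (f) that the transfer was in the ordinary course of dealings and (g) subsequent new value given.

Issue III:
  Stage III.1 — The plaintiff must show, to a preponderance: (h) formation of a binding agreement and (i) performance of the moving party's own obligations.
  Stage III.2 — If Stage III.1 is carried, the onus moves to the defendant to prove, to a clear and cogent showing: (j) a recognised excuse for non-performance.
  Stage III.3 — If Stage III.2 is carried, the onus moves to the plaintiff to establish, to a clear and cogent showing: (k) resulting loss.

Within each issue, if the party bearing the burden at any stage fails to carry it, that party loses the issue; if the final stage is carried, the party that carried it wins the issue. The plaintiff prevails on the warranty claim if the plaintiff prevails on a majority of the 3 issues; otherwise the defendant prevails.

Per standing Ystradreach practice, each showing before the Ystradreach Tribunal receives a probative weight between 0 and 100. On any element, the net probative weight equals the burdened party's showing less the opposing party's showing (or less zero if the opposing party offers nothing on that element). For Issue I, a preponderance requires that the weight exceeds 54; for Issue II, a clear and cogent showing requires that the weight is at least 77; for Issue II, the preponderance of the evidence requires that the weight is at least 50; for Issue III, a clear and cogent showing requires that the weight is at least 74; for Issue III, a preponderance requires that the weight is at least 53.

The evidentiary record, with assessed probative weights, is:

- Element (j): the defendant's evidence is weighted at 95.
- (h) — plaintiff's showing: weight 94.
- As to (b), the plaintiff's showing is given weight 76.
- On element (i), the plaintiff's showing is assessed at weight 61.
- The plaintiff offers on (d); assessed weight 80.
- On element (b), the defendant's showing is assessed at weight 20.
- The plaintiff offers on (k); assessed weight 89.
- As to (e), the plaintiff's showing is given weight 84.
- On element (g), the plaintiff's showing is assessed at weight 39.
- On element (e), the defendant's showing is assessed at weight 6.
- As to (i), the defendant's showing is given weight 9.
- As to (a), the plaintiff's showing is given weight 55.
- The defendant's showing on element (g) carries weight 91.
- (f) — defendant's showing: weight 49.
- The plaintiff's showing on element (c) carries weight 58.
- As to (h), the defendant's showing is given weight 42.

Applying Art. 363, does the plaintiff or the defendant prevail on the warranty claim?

plaintiff

— Issue I —
Stage I.1 (plaintiff, a preponderance, weight exceeds 54): (a) 55 > 54 — meets; (b) net 76−20=56 > 54 — meets.
  Stage I.1 is satisfied; the plaintiff continues to bear the burden.
Stage I.2 (plaintiff, a preponderance, weight exceeds 54): (c) 58 > 54 — meets.
  All elements met at the final stage.
All stages carried — the plaintiff prevails on this issue.
— Issue II —
At Stage II.1 the plaintiff must meet a clear and cogent showing (weight is at least 77): on (d) the weight is 80, which does reach 77, so (d) meets the standard; on (e) the weight is 84 less the opposing 6 gives net 78, ≥ 77, so (e) meets the standard.
  Stage II.1 is satisfied; the onus moves to the defendant.
At Stage II.2 the defendant must meet the preponderance of the evidence (weight is at least 50): on (f) the weight is 49, which does not reach 50, so (f) does not meet the standard; on (g) the weight is 91 less the opposing 39 gives net 52, ≥ 50, so (g) meets the standard.
  Stage II.2 not carried; the defendant fails its burden.
So the plaintiff prevails on this issue.
— Issue III —
Stage III.1 (plaintiff, a preponderance, weight is at least 53): (h) net 94−42=52 < 53 — fails; (i) net 61−9=52 < 53 — fails.
  Not every element is met, so the plaintiff fails to carry Stage III.1.
The analysis ends at Stage III.1; the defendant prevails on this issue.
Per-issue: Issue I → plaintiff; Issue II → plaintiff; Issue III → defendant. The plaintiff must prevail on a majority of issues; overall, the plaintiff prevails.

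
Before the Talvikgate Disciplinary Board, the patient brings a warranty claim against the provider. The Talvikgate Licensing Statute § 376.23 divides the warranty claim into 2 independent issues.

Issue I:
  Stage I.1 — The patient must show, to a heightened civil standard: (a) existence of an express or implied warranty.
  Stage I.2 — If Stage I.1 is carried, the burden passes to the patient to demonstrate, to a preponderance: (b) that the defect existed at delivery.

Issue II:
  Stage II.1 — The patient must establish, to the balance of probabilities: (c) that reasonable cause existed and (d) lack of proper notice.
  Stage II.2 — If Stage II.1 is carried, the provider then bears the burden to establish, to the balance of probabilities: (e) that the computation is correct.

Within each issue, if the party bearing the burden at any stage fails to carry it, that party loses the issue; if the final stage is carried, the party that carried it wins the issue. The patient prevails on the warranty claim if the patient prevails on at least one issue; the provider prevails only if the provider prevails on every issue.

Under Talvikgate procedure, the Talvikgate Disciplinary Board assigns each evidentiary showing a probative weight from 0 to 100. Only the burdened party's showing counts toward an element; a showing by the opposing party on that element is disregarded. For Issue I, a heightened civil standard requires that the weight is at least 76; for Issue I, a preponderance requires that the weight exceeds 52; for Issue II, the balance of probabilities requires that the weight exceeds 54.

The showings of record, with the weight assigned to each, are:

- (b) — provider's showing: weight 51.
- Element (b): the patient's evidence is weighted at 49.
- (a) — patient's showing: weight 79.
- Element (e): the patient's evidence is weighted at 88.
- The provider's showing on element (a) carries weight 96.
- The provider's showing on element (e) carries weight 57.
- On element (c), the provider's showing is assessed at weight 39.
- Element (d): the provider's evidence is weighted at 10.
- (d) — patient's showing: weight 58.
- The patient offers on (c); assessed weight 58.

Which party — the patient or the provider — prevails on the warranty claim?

— Issue I —
Stage I.1 (patient, a heightened civil standard, weight is at least 76): (a) 79 (provider's 96 disregarded) ≥ 76 — meets.
  Stage I.1 carried; the burden remains with the patient.
Stage I.2 (patient, a preponderance, weight exceeds 52): (b) 49 (provider's 51 disregarded) ≤ 52 — fails.
  Stage I.2 not carried; the patient fails its burden.
So the provider prevails on this issue.
— Issue II —
Stage II.1 — burden on patient; standard: the balance of probabilities (weight exceeds 54).
    (c): 58 (provider's 39 disregarded) > 54 [met]
    (d): 58 (provider's 10 disregarded) > 54 [met]
  All elements met. The burden passes to the provider.
Stage II.2 — burden on provider; standard: the balance of probabilities (weight exceeds 54).
    (e): 57 (patient's 88 disregarded) > 54 [met]
  Stage II.2 carried; the final stage is satisfied.
With every stage satisfied, the provider prevails on this issue.
Per-issue: Issue I → provider; Issue II → provider. The patient must prevail on at least one issue; overall, the provider prevails.

provider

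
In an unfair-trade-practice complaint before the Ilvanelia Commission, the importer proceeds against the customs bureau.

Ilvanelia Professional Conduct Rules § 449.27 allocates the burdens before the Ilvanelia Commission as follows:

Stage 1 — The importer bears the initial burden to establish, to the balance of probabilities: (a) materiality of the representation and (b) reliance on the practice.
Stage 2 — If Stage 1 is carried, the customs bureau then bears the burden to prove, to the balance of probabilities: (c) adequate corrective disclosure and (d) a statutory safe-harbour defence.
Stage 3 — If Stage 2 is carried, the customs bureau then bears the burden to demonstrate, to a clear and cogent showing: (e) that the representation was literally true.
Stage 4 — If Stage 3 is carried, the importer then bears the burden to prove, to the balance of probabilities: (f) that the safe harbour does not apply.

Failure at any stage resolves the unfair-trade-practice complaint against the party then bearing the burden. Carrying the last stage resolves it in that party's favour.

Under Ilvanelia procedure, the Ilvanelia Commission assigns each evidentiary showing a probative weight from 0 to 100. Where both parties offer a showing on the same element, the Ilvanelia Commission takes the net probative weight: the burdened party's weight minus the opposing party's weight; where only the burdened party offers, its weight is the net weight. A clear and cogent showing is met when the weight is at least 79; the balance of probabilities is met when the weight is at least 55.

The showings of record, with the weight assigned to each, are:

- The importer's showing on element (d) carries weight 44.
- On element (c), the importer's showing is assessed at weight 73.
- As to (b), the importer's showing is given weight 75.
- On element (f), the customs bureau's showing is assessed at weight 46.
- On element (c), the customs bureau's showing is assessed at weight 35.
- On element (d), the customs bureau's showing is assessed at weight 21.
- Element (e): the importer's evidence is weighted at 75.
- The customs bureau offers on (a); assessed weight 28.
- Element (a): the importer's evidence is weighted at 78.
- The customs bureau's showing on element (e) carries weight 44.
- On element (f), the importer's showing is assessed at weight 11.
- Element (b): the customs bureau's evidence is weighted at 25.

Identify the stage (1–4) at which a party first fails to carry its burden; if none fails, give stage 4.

Stage 1 (importer, the balance of probabilities, weight is at least 55): (a) net 78−28=50 < 55 — fails; (b) net 75−25=50 < 55 — fails.
  Not every element is met, so the importer fails to carry Stage 1.
The customs bureau prevails.

stage 1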